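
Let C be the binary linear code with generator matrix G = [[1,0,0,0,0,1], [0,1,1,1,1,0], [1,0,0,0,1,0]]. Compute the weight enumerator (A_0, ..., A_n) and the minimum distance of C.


Weight distribution: A_0 = 1, A_2 = 3, A_4 = 3, A_6 = 1. Minimum distance d = 2.

Enumerate all 2^3 = 8 messages m ∈ F_2^3.
For each, compute codeword c = mG in F_2^6, then tally its weight.
  m = 000 → c = 000000, weight = 0.
  m = 100 → c = 100001, weight = 2.
  m = 010 → c = 011110, weight = 4.
  m = 110 → c = 111111, weight = 6.
  m = 001 → c = 100010, weight = 2.
  m = 101 → c = 000011, weight = 2.
  m = 011 → c = 111100, weight = 4.
  m = 111 → c = 011101, weight = 4.
Tally weights:
  weight 0: 1 codewords.
  weight 2: 3 codewords.
  weight 4: 3 codewords.
  weight 6: 1 codewords.
Minimum distance d = smallest w > 0 with A_w > 0 = 2.
Sanity: Σ A_w = 8 = 2^3 = 8 ✓.


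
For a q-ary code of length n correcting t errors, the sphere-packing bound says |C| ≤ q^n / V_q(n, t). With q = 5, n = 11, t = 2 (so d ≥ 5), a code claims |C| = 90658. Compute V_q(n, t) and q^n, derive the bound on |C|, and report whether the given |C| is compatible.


V_q(n, t) = 925, q^n = 48828125, Hamming bound = 52787, |C| = 90658 > bound (violated).

Step 1: Compute V_q(n, t) = Σ_{j=0}^2 C(n, j) (q−1)^j.
  j = 0: C(11,0)·(4)^0 = 1·1 = 1.
  j = 1: C(11,1)·(4)^1 = 11·4 = 44.
  j = 2: C(11,2)·(4)^2 = 55·16 = 880.
  V_q(n, t) = 1 + 44 + 880 = 925.
Step 2: q^n = 5^11 = 48828125.
Step 3: Hamming bound ⌊q^n / V_q(n,t)⌋ = ⌊48828125/925⌋ = 52787.
Step 4: Compare |C| = 90658 to 52787: violated.
The claimed |C| lies above the Hamming bound, so no 5-ary code of length 11 with d ≥ 5 can have 90658 codewords.


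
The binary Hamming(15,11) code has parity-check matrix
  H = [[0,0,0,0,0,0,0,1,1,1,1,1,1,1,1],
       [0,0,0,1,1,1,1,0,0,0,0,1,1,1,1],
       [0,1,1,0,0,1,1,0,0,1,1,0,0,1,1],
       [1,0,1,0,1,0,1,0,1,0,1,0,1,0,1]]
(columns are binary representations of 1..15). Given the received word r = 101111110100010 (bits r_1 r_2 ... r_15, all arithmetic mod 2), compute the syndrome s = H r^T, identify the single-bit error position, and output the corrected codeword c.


s = (1, 1, 1, 0)^T, error position = 14, corrected codeword c = 101111110100000

Compute s = H r^T mod 2 one row at a time:
  s_1 = 1 + 0 + 1 + 0 + 0 + 0 + 1 + 0 = 3 ≡ 1 (mod 2).
  s_2 = 1 + 1 + 1 + 1 + 0 + 0 + 1 + 0 = 5 ≡ 1 (mod 2).
  s_3 = 0 + 1 + 1 + 1 + 1 + 0 + 1 + 0 = 5 ≡ 1 (mod 2).
  s_4 = 1 + 1 + 1 + 1 + 0 + 0 + 0 + 0 = 4 ≡ 0 (mod 2).
s = (1, 1, 1, 0)^T — this equals column 14 of H (binary 1110), so error is at position 14.
Correct: flip bit 14 of r = 101111110100010 to get c = 101111110100000.


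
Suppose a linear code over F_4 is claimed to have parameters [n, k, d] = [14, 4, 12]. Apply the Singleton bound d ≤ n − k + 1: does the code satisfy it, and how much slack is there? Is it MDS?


Singleton RHS = n − k + 1 = 11, slack = -1, bound violated (no such code; not MDS).

Singleton bound: d ≤ n − k + 1.
Here n = 14, k = 4, so n − k + 1 = 11.
Given d = 12, check d ≤ 11: NO.
Slack = (n − k + 1) − d = -1.
The slack is negative: d = 12 exceeds n − k + 1 = 11 by 1, so the Singleton bound is violated and no linear [14, 4, 12]_4 code can exist. In particular it is not MDS (MDS requires d = n − k + 1 exactly).
Description: the claimed parameters are [14, 4, 12]_4; such a code would be impossible (violates the Singleton bound).


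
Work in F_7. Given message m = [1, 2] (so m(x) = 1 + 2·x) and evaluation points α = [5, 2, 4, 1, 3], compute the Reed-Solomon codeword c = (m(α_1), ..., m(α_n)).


c = [4, 5, 2, 3, 0]

Message polynomial: m(x) = 1 + 2·x (mod 7).
For each evaluation point α_i, compute m(α_i) mod 7:
  α_1 = 5: Horner steps 2 → 4, so m(5) = 4.
  α_2 = 2: Horner steps 2 → 5, so m(2) = 5.
  α_3 = 4: Horner steps 2 → 2, so m(4) = 2.
  α_4 = 1: Horner steps 2 → 3, so m(1) = 3.
  α_5 = 3: Horner steps 2 → 0, so m(3) = 0.
Codeword c = [4, 5, 2, 3, 0] ∈ F_7^5.


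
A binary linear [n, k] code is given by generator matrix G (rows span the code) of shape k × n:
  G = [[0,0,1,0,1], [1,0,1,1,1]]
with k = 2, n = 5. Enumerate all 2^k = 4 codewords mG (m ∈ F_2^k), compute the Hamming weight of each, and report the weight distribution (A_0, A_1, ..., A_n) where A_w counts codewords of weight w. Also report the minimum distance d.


Weight distribution: A_0 = 1, A_2 = 2, A_4 = 1. Minimum distance d = 2.

Enumerate all 2^2 = 4 messages m ∈ F_2^2.
For each, compute codeword c = mG in F_2^5, then tally its weight.
  m = 00 → c = 00000, weight = 0.
  m = 10 → c = 00101, weight = 2.
  m = 01 → c = 10111, weight = 4.
  m = 11 → c = 10010, weight = 2.
Tally weights:
  weight 0: 1 codewords.
  weight 2: 2 codewords.
  weight 4: 1 codewords.
Minimum distance d = smallest w > 0 with A_w > 0 = 2.
Sanity: Σ A_w = 4 = 2^2 = 4 ✓.


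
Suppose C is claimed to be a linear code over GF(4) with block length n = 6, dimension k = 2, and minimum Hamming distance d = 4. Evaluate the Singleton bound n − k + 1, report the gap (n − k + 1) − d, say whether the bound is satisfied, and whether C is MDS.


Singleton RHS = n − k + 1 = 5, slack = 1, bound satisfied, not MDS.

Singleton bound: d ≤ n − k + 1.
Here n = 6, k = 2, so n − k + 1 = 5.
Given d = 4, check d ≤ 5: YES.
Slack = (n − k + 1) − d = 1.
The code is NOT MDS (slack = 1 > 0).
Description: the claimed parameters are [6, 2, 4]_4; such a code would be non-MDS.


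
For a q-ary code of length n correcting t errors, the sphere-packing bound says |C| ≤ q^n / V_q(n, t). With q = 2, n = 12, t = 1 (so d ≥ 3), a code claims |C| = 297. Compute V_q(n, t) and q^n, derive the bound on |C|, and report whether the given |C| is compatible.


V_q(n, t) = 13, q^n = 4096, Hamming bound = 315, |C| = 297 ≤ bound (satisfied).

Step 1: Compute V_q(n, t) = Σ_{j=0}^1 C(n, j) (q−1)^j.
  j = 0: C(12,0)·(1)^0 = 1·1 = 1.
  j = 1: C(12,1)·(1)^1 = 12·1 = 12.
  V_q(n, t) = 1 + 12 = 13.
Step 2: q^n = 2^12 = 4096.
Step 3: Hamming bound ⌊q^n / V_q(n,t)⌋ = ⌊4096/13⌋ = 315.
Step 4: Compare |C| = 297 to 315: satisfied.
The claimed |C| lies below the Hamming bound.


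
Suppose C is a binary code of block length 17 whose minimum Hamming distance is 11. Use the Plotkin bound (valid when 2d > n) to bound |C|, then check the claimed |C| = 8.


Plotkin bound M ≤ 4; given |C| = 8 > bound (violated).

Check applicability: 2d = 22, n = 17.
2d − n = 5 > 0, so Plotkin applies.
Compute d/(2d−n) = 11/5 ≈ 2.2000.
⌊d/(2d−n)⌋ = 2.
Plotkin bound: M ≤ 2·2 = 4.
Given |C| = 8, check: VIOLATED.
This |C| is above the Plotkin bound, so no binary code with n = 17, d = 11 and 8 codewords exists.


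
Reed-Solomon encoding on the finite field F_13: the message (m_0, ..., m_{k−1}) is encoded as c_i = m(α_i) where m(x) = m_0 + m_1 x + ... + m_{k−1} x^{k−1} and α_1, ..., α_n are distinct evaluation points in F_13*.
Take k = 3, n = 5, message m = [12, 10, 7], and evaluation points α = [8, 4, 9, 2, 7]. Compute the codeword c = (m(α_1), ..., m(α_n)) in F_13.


c = [7, 8, 6, 8, 9]

Message polynomial: m(x) = 12 + 10·x + 7·x^2 (mod 13).
For each evaluation point α_i, compute m(α_i) mod 13:
  α_1 = 8: Horner steps 7 → 1 → 7, so m(8) = 7.
  α_2 = 4: Horner steps 7 → 12 → 8, so m(4) = 8.
  α_3 = 9: Horner steps 7 → 8 → 6, so m(9) = 6.
  α_4 = 2: Horner steps 7 → 11 → 8, so m(2) = 8.
  α_5 = 7: Horner steps 7 → 7 → 9, so m(7) = 9.
Codeword c = [7, 8, 6, 8, 9] ∈ F_13^5.


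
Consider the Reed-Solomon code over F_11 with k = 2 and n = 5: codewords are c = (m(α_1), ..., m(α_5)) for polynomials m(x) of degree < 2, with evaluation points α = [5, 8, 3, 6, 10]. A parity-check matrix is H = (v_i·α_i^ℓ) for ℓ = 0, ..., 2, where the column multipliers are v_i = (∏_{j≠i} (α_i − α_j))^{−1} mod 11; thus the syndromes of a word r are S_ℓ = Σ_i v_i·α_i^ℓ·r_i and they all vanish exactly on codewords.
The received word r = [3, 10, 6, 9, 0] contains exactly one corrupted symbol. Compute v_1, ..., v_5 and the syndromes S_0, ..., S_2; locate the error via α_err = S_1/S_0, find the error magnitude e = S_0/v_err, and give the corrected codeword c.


S = (4, 1, 3), error at position 3, error magnitude e = 4, c = [3, 10, 2, 9, 0].

Step 1: column multipliers v_i = (∏_{j≠i}(α_i − α_j))^{−1} mod 11.
  i = 1 (α = 5): (5−8)(5−3)(5−6)(5−10) = (−3)·2·(−1)·(−5) = −30 ≡ 3, so v_1 = 3^{−1} = 4 (mod 11).
  i = 2 (α = 8): (8−5)(8−3)(8−6)(8−10) = 3·5·2·(−2) = −60 ≡ 6, so v_2 = 6^{−1} = 2 (mod 11).
  i = 3 (α = 3): (3−5)(3−8)(3−6)(3−10) = (−2)·(−5)·(−3)·(−7) = 210 ≡ 1, so v_3 = 1^{−1} = 1 (mod 11).
  i = 4 (α = 6): (6−5)(6−8)(6−3)(6−10) = 1·(−2)·3·(−4) = 24 ≡ 2, so v_4 = 2^{−1} = 6 (mod 11).
  i = 5 (α = 10): (10−5)(10−8)(10−3)(10−6) = 5·2·7·4 = 280 ≡ 5, so v_5 = 5^{−1} = 9 (mod 11).
  v = [4, 2, 1, 6, 9].
Step 2: syndromes of r = [3, 10, 6, 9, 0] (all sums mod 11).
  S_0 = Σ v_i r_i = 4·3 + 2·10 + 1·6 + 6·9 + 9·0 = 92 ≡ 4.
  S_1 = Σ v_i α_i r_i = 4·5·3 + 2·8·10 + 1·3·6 + 6·6·9 + 9·10·0 = 562 ≡ 1.
  α_i^2 mod 11 = [3, 9, 9, 3, 1].
  S_2 = Σ v_i α_i^2 r_i = 4·3·3 + 2·9·10 + 1·9·6 + 6·3·9 + 9·1·0 = 432 ≡ 3.
  S = (4, 1, 3) ≠ 0, so r is not a codeword (an error is present).
Step 3: locate the error. For a single error e at position i, S_ℓ = v_i·e·α_i^ℓ, so α_err = S_1/S_0.
  S_0^{−1} = 4^{−1} = 3 (mod 11), so α_err = 1·3 = 3 ≡ 3 = α_3. Error position i = 3.
  Consistency check: S_2/S_1 = 3·1 = 3 ≡ 3 = α_err ✓ (single-error assumption holds).
Step 4: error magnitude e = S_0/v_3 = S_0·∏_{j≠3}(α_3 − α_j) = 4·1 = 4 ≡ 4 (mod 11).
Step 5: correct position 3: c_3 = r_3 − e = 6 − 4 ≡ 2 (mod 11). Hence c = [3, 10, 2, 9, 0].
  Check: interpolating c through the α_i gives m(x) = 6 + 6·x (degree < 2) with m(α_i) = c_i for every i, so c is indeed a codeword.


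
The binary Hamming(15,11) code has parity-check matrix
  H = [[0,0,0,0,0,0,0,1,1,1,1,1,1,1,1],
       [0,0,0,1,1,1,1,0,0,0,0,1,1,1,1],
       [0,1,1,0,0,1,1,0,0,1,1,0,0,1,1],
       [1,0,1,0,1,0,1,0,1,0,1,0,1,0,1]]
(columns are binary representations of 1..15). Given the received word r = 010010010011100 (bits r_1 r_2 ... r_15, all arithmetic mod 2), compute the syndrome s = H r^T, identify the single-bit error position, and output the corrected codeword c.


s = (0, 1, 0, 1)^T, error position = 5, corrected codeword c = 010000010011100

Compute s = H r^T mod 2 one row at a time:
  s_1 = 1 + 0 + 0 + 1 + 1 + 1 + 0 + 0 = 4 ≡ 0 (mod 2).
  s_2 = 0 + 1 + 0 + 0 + 1 + 1 + 0 + 0 = 3 ≡ 1 (mod 2).
  s_3 = 1 + 0 + 0 + 0 + 0 + 1 + 0 + 0 = 2 ≡ 0 (mod 2).
  s_4 = 0 + 0 + 1 + 0 + 0 + 1 + 1 + 0 = 3 ≡ 1 (mod 2).
s = (0, 1, 0, 1)^T — this equals column 5 of H (binary 0101), so error is at position 5.
Correct: flip bit 5 of r = 010010010011100 to get c = 010000010011100.


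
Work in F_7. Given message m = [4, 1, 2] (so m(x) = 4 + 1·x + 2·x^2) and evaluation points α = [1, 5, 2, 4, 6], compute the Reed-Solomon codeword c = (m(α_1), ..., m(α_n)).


c = [0, 3, 0, 5, 5]

Message polynomial: m(x) = 4 + 1·x + 2·x^2 (mod 7).
For each evaluation point α_i, compute m(α_i) mod 7:
  α_1 = 1: Horner steps 2 → 3 → 0, so m(1) = 0.
  α_2 = 5: Horner steps 2 → 4 → 3, so m(5) = 3.
  α_3 = 2: Horner steps 2 → 5 → 0, so m(2) = 0.
  α_4 = 4: Horner steps 2 → 2 → 5, so m(4) = 5.
  α_5 = 6: Horner steps 2 → 6 → 5, so m(6) = 5.
Codeword c = [0, 3, 0, 5, 5] ∈ F_7^5.


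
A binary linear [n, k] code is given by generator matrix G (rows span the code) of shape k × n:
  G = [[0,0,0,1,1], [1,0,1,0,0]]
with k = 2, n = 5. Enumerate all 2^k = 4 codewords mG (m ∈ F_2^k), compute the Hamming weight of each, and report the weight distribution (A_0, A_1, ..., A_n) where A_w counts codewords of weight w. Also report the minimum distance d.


Weight distribution: A_0 = 1, A_2 = 2, A_4 = 1. Minimum distance d = 2.

Enumerate all 2^2 = 4 messages m ∈ F_2^2.
For each, compute codeword c = mG in F_2^5, then tally its weight.
  m = 00 → c = 00000, weight = 0.
  m = 10 → c = 00011, weight = 2.
  m = 01 → c = 10100, weight = 2.
  m = 11 → c = 10111, weight = 4.
Tally weights:
  weight 0: 1 codewords.
  weight 2: 2 codewords.
  weight 4: 1 codewords.
Minimum distance d = smallest w > 0 with A_w > 0 = 2.
Sanity: Σ A_w = 4 = 2^2 = 4 ✓.


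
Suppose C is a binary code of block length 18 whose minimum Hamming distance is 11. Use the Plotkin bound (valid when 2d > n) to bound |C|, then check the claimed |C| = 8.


Plotkin bound M ≤ 4; given |C| = 8 > bound (violated).

Check applicability: 2d = 22, n = 18.
2d − n = 4 > 0, so Plotkin applies.
Compute d/(2d−n) = 11/4 ≈ 2.7500.
⌊d/(2d−n)⌋ = 2.
Plotkin bound: M ≤ 2·2 = 4.
Given |C| = 8, check: VIOLATED.
This |C| is above the Plotkin bound, so no binary code with n = 18, d = 11 and 8 codewords exists.


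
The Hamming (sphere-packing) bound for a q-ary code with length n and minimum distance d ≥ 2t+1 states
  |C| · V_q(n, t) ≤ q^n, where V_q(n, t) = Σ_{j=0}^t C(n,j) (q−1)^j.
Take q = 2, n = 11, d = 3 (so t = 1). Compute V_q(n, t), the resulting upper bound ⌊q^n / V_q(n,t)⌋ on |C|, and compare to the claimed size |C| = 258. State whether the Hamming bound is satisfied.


V_q(n, t) = 12, q^n = 2048, Hamming bound = 170, |C| = 258 > bound (violated).

Step 1: Compute V_q(n, t) = Σ_{j=0}^1 C(n, j) (q−1)^j.
  j = 0: C(11,0)·(1)^0 = 1·1 = 1.
  j = 1: C(11,1)·(1)^1 = 11·1 = 11.
  V_q(n, t) = 1 + 11 = 12.
Step 2: q^n = 2^11 = 2048.
Step 3: Hamming bound ⌊q^n / V_q(n,t)⌋ = ⌊2048/12⌋ = 170.
Step 4: Compare |C| = 258 to 170: violated.
The claimed |C| lies above the Hamming bound, so no 2-ary code of length 11 with d ≥ 3 can have 258 codewords.


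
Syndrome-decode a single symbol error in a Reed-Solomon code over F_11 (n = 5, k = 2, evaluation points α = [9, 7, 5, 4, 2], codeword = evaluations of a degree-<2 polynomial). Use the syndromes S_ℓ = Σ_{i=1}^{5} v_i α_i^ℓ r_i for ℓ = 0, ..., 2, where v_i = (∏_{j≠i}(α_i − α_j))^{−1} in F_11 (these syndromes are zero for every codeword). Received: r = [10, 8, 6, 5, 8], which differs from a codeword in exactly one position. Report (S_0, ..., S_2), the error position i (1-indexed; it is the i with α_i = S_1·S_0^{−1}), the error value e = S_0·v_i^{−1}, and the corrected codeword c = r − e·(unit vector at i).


S = (5, 10, 9), error at position 5, error magnitude e = 5, c = [10, 8, 6, 5, 3].

Step 1: column multipliers v_i = (∏_{j≠i}(α_i − α_j))^{−1} mod 11.
  i = 1 (α = 9): (9−7)(9−5)(9−4)(9−2) = 2·4·5·7 = 280 ≡ 5, so v_1 = 5^{−1} = 9 (mod 11).
  i = 2 (α = 7): (7−9)(7−5)(7−4)(7−2) = (−2)·2·3·5 = −60 ≡ 6, so v_2 = 6^{−1} = 2 (mod 11).
  i = 3 (α = 5): (5−9)(5−7)(5−4)(5−2) = (−4)·(−2)·1·3 = 24 ≡ 2, so v_3 = 2^{−1} = 6 (mod 11).
  i = 4 (α = 4): (4−9)(4−7)(4−5)(4−2) = (−5)·(−3)·(−1)·2 = −30 ≡ 3, so v_4 = 3^{−1} = 4 (mod 11).
  i = 5 (α = 2): (2−9)(2−7)(2−5)(2−4) = (−7)·(−5)·(−3)·(−2) = 210 ≡ 1, so v_5 = 1^{−1} = 1 (mod 11).
  v = [9, 2, 6, 4, 1].
Step 2: syndromes of r = [10, 8, 6, 5, 8] (all sums mod 11).
  S_0 = Σ v_i r_i = 9·10 + 2·8 + 6·6 + 4·5 + 1·8 = 170 ≡ 5.
  S_1 = Σ v_i α_i r_i = 9·9·10 + 2·7·8 + 6·5·6 + 4·4·5 + 1·2·8 = 1198 ≡ 10.
  α_i^2 mod 11 = [4, 5, 3, 5, 4].
  S_2 = Σ v_i α_i^2 r_i = 9·4·10 + 2·5·8 + 6·3·6 + 4·5·5 + 1·4·8 = 680 ≡ 9.
  S = (5, 10, 9) ≠ 0, so r is not a codeword (an error is present).
Step 3: locate the error. For a single error e at position i, S_ℓ = v_i·e·α_i^ℓ, so α_err = S_1/S_0.
  S_0^{−1} = 5^{−1} = 9 (mod 11), so α_err = 10·9 = 90 ≡ 2 = α_5. Error position i = 5.
  Consistency check: S_2/S_1 = 9·10 = 90 ≡ 2 = α_err ✓ (single-error assumption holds).
Step 4: error magnitude e = S_0/v_5 = S_0·∏_{j≠5}(α_5 − α_j) = 5·1 = 5 ≡ 5 (mod 11).
Step 5: correct position 5: c_5 = r_5 − e = 8 − 5 ≡ 3 (mod 11). Hence c = [10, 8, 6, 5, 3].
  Check: interpolating c through the α_i gives m(x) = 1 + 1·x (degree < 2) with m(α_i) = c_i for every i, so c is indeed a codeword.


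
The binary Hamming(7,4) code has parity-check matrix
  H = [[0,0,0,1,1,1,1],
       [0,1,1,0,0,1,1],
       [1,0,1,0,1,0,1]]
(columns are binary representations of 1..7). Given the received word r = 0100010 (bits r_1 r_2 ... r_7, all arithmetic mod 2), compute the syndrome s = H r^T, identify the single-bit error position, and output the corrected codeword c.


s = (1, 0, 0)^T, error position = 4, corrected codeword c = 0101010

Compute s = H r^T mod 2 one row at a time:
  s_1 = 0 + 0 + 1 + 0 = 1 ≡ 1 (mod 2).
  s_2 = 1 + 0 + 1 + 0 = 2 ≡ 0 (mod 2).
  s_3 = 0 + 0 + 0 + 0 = 0 ≡ 0 (mod 2).
s = (1, 0, 0)^T — this equals column 4 of H (binary 100), so error is at position 4.
Correct: flip bit 4 of r = 0100010 to get c = 0101010.


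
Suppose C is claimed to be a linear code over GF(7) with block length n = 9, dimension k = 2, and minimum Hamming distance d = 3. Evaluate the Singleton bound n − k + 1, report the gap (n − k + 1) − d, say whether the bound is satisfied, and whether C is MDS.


Singleton RHS = n − k + 1 = 8, slack = 5, bound satisfied, not MDS.

Singleton bound: d ≤ n − k + 1.
Here n = 9, k = 2, so n − k + 1 = 8.
Given d = 3, check d ≤ 8: YES.
Slack = (n − k + 1) − d = 5.
The code is NOT MDS (slack = 5 > 0).
Description: the claimed parameters are [9, 2, 3]_7; such a code would be non-MDS.


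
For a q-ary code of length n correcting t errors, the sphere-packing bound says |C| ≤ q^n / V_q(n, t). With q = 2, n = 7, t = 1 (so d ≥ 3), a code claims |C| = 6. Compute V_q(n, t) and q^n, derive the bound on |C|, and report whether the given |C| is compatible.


V_q(n, t) = 8, q^n = 128, Hamming bound = 16, |C| = 6 ≤ bound (satisfied).

Step 1: Compute V_q(n, t) = Σ_{j=0}^1 C(n, j) (q−1)^j.
  j = 0: C(7,0)·(1)^0 = 1·1 = 1.
  j = 1: C(7,1)·(1)^1 = 7·1 = 7.
  V_q(n, t) = 1 + 7 = 8.
Step 2: q^n = 2^7 = 128.
Step 3: Hamming bound ⌊q^n / V_q(n,t)⌋ = ⌊128/8⌋ = 16.
Step 4: Compare |C| = 6 to 16: satisfied.
The claimed |C| lies below the Hamming bound.


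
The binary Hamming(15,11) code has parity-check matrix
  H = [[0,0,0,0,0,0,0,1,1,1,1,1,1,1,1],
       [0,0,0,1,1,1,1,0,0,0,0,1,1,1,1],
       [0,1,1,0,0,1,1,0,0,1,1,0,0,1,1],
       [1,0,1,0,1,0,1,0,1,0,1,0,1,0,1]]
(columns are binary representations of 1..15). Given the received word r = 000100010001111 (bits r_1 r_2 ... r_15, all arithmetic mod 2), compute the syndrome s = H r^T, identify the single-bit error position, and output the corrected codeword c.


s = (1, 1, 0, 0)^T, error position = 12, corrected codeword c = 000100010000111

Compute s = H r^T mod 2 one row at a time:
  s_1 = 1 + 0 + 0 + 0 + 1 + 1 + 1 + 1 = 5 ≡ 1 (mod 2).
  s_2 = 1 + 0 + 0 + 0 + 1 + 1 + 1 + 1 = 5 ≡ 1 (mod 2).
  s_3 = 0 + 0 + 0 + 0 + 0 + 0 + 1 + 1 = 2 ≡ 0 (mod 2).
  s_4 = 0 + 0 + 0 + 0 + 0 + 0 + 1 + 1 = 2 ≡ 0 (mod 2).
s = (1, 1, 0, 0)^T — this equals column 12 of H (binary 1100), so error is at position 12.
Correct: flip bit 12 of r = 000100010001111 to get c = 000100010000111.


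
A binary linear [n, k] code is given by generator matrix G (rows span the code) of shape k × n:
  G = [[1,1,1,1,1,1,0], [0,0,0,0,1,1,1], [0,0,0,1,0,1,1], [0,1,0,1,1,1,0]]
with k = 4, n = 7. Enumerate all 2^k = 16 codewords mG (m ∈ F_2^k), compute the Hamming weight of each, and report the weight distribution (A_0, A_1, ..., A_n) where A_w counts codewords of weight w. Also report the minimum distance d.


Weight distribution: A_0 = 1, A_2 = 3, A_3 = 4, A_4 = 3, A_5 = 4, A_6 = 1. Minimum distance d = 2.

Enumerate all 2^4 = 16 messages m ∈ F_2^4.
For each, compute codeword c = mG in F_2^7, then tally its weight.
  m = 0000 → c = 0000000, weight = 0.
  m = 1000 → c = 1111110, weight = 6.
  m = 0100 → c = 0000111, weight = 3.
  m = 1100 → c = 1111001, weight = 5.
  m = 0010 → c = 0001011, weight = 3.
  m = 1010 → c = 1110101, weight = 5.
  m = 0110 → c = 0001100, weight = 2.
  m = 1110 → c = 1110010, weight = 4.
  m = 0001 → c = 0101110, weight = 4.
  m = 1001 → c = 1010000, weight = 2.
  m = 0101 → c = 0101001, weight = 3.
  m = 1101 → c = 1010111, weight = 5.
  m = 0011 → c = 0100101, weight = 3.
  m = 1011 → c = 1011011, weight = 5.
  m = 0111 → c = 0100010, weight = 2.
  m = 1111 → c = 1011100, weight = 4.
Tally weights:
  weight 0: 1 codewords.
  weight 2: 3 codewords.
  weight 3: 4 codewords.
  weight 4: 3 codewords.
  weight 5: 4 codewords.
  weight 6: 1 codewords.
Minimum distance d = smallest w > 0 with A_w > 0 = 2.
Sanity: Σ A_w = 16 = 2^4 = 16 ✓.


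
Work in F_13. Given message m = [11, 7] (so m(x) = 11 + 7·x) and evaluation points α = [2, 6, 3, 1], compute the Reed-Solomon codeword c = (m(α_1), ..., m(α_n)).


c = [12, 1, 6, 5]

Message polynomial: m(x) = 11 + 7·x (mod 13).
For each evaluation point α_i, compute m(α_i) mod 13:
  α_1 = 2: Horner steps 7 → 12, so m(2) = 12.
  α_2 = 6: Horner steps 7 → 1, so m(6) = 1.
  α_3 = 3: Horner steps 7 → 6, so m(3) = 6.
  α_4 = 1: Horner steps 7 → 5, so m(1) = 5.
Codeword c = [12, 1, 6, 5] ∈ F_13^4.


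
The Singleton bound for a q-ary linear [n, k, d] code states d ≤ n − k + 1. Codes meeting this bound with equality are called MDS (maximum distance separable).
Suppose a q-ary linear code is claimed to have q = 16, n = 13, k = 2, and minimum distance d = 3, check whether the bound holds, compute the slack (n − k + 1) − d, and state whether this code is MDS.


Singleton RHS = n − k + 1 = 12, slack = 9, bound satisfied, not MDS.

Singleton bound: d ≤ n − k + 1.
Here n = 13, k = 2, so n − k + 1 = 12.
Given d = 3, check d ≤ 12: YES.
Slack = (n − k + 1) − d = 9.
The code is NOT MDS (slack = 9 > 0).
Description: the claimed parameters are [13, 2, 3]_16; such a code would be non-MDS.


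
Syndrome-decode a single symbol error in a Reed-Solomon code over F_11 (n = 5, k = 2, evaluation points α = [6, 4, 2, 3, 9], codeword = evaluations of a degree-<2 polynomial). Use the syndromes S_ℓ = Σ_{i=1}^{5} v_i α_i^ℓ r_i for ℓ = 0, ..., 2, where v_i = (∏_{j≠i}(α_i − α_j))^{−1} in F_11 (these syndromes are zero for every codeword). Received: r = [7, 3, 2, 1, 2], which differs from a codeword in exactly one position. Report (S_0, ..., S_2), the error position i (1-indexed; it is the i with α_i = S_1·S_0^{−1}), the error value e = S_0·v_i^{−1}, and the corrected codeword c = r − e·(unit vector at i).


S = (3, 6, 1), error at position 3, error magnitude e = 3, c = [7, 3, 10, 1, 2].

Step 1: column multipliers v_i = (∏_{j≠i}(α_i − α_j))^{−1} mod 11.
  i = 1 (α = 6): (6−4)(6−2)(6−3)(6−9) = 2·4·3·(−3) = −72 ≡ 5, so v_1 = 5^{−1} = 9 (mod 11).
  i = 2 (α = 4): (4−6)(4−2)(4−3)(4−9) = (−2)·2·1·(−5) = 20 ≡ 9, so v_2 = 9^{−1} = 5 (mod 11).
  i = 3 (α = 2): (2−6)(2−4)(2−3)(2−9) = (−4)·(−2)·(−1)·(−7) = 56 ≡ 1, so v_3 = 1^{−1} = 1 (mod 11).
  i = 4 (α = 3): (3−6)(3−4)(3−2)(3−9) = (−3)·(−1)·1·(−6) = −18 ≡ 4, so v_4 = 4^{−1} = 3 (mod 11).
  i = 5 (α = 9): (9−6)(9−4)(9−2)(9−3) = 3·5·7·6 = 630 ≡ 3, so v_5 = 3^{−1} = 4 (mod 11).
  v = [9, 5, 1, 3, 4].
Step 2: syndromes of r = [7, 3, 2, 1, 2] (all sums mod 11).
  S_0 = Σ v_i r_i = 9·7 + 5·3 + 1·2 + 3·1 + 4·2 = 91 ≡ 3.
  S_1 = Σ v_i α_i r_i = 9·6·7 + 5·4·3 + 1·2·2 + 3·3·1 + 4·9·2 = 523 ≡ 6.
  α_i^2 mod 11 = [3, 5, 4, 9, 4].
  S_2 = Σ v_i α_i^2 r_i = 9·3·7 + 5·5·3 + 1·4·2 + 3·9·1 + 4·4·2 = 331 ≡ 1.
  S = (3, 6, 1) ≠ 0, so r is not a codeword (an error is present).
Step 3: locate the error. For a single error e at position i, S_ℓ = v_i·e·α_i^ℓ, so α_err = S_1/S_0.
  S_0^{−1} = 3^{−1} = 4 (mod 11), so α_err = 6·4 = 24 ≡ 2 = α_3. Error position i = 3.
  Consistency check: S_2/S_1 = 1·2 = 2 ≡ 2 = α_err ✓ (single-error assumption holds).
Step 4: error magnitude e = S_0/v_3 = S_0·∏_{j≠3}(α_3 − α_j) = 3·1 = 3 ≡ 3 (mod 11).
Step 5: correct position 3: c_3 = r_3 − e = 2 − 3 ≡ 10 (mod 11). Hence c = [7, 3, 10, 1, 2].
  Check: interpolating c through the α_i gives m(x) = 6 + 2·x (degree < 2) with m(α_i) = c_i for every i, so c is indeed a codeword.


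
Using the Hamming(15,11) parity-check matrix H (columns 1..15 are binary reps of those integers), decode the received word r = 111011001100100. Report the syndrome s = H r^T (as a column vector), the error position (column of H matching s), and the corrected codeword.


s = (1, 1, 0, 1)^T, error position = 13, corrected codeword c = 111011001100000

Compute s = H r^T mod 2 one row at a time:
  s_1 = 0 + 1 + 1 + 0 + 0 + 1 + 0 + 0 = 3 ≡ 1 (mod 2).
  s_2 = 0 + 1 + 1 + 0 + 0 + 1 + 0 + 0 = 3 ≡ 1 (mod 2).
  s_3 = 1 + 1 + 1 + 0 + 1 + 0 + 0 + 0 = 4 ≡ 0 (mod 2).
  s_4 = 1 + 1 + 1 + 0 + 1 + 0 + 1 + 0 = 5 ≡ 1 (mod 2).
s = (1, 1, 0, 1)^T — this equals column 13 of H (binary 1101), so error is at position 13.
Correct: flip bit 13 of r = 111011001100100 to get c = 111011001100000.


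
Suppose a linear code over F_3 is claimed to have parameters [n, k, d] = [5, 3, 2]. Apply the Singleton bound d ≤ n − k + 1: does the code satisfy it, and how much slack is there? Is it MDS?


Singleton RHS = n − k + 1 = 3, slack = 1, bound satisfied, not MDS.

Singleton bound: d ≤ n − k + 1.
Here n = 5, k = 3, so n − k + 1 = 3.
Given d = 2, check d ≤ 3: YES.
Slack = (n − k + 1) − d = 1.
The code is NOT MDS (slack = 1 > 0).
Description: the claimed parameters are [5, 3, 2]_3; such a code would be non-MDS.


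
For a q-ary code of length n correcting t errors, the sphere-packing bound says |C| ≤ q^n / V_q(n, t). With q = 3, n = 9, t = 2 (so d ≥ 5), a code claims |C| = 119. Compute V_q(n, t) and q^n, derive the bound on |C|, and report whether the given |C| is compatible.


V_q(n, t) = 163, q^n = 19683, Hamming bound = 120, |C| = 119 ≤ bound (satisfied).

Step 1: Compute V_q(n, t) = Σ_{j=0}^2 C(n, j) (q−1)^j.
  j = 0: C(9,0)·(2)^0 = 1·1 = 1.
  j = 1: C(9,1)·(2)^1 = 9·2 = 18.
  j = 2: C(9,2)·(2)^2 = 36·4 = 144.
  V_q(n, t) = 1 + 18 + 144 = 163.
Step 2: q^n = 3^9 = 19683.
Step 3: Hamming bound ⌊q^n / V_q(n,t)⌋ = ⌊19683/163⌋ = 120.
Step 4: Compare |C| = 119 to 120: satisfied.
The claimed |C| lies below the Hamming bound.


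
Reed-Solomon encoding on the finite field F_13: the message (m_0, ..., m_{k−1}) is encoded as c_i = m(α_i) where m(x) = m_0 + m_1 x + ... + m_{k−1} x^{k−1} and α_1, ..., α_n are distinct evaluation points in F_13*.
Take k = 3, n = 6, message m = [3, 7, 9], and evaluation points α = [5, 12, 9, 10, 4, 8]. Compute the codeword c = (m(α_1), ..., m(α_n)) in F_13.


c = [3, 5, 2, 11, 6, 11]

Message polynomial: m(x) = 3 + 7·x + 9·x^2 (mod 13).
For each evaluation point α_i, compute m(α_i) mod 13:
  α_1 = 5: Horner steps 9 → 0 → 3, so m(5) = 3.
  α_2 = 12: Horner steps 9 → 11 → 5, so m(12) = 5.
  α_3 = 9: Horner steps 9 → 10 → 2, so m(9) = 2.
  α_4 = 10: Horner steps 9 → 6 → 11, so m(10) = 11.
  α_5 = 4: Horner steps 9 → 4 → 6, so m(4) = 6.
  α_6 = 8: Horner steps 9 → 1 → 11, so m(8) = 11.
Codeword c = [3, 5, 2, 11, 6, 11] ∈ F_13^6.


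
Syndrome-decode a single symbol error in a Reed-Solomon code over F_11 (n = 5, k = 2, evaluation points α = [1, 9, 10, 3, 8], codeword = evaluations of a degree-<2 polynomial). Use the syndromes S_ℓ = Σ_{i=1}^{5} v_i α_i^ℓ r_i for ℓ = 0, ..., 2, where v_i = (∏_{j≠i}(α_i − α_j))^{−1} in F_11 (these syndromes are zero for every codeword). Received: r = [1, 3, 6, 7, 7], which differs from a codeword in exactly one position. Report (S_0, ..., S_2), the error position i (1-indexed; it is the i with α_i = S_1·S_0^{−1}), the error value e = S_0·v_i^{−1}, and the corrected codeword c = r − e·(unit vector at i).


S = (10, 3, 2), error at position 5, error magnitude e = 7, c = [1, 3, 6, 7, 0].

Step 1: column multipliers v_i = (∏_{j≠i}(α_i − α_j))^{−1} mod 11.
  i = 1 (α = 1): (1−9)(1−10)(1−3)(1−8) = (−8)·(−9)·(−2)·(−7) = 1008 ≡ 7, so v_1 = 7^{−1} = 8 (mod 11).
  i = 2 (α = 9): (9−1)(9−10)(9−3)(9−8) = 8·(−1)·6·1 = −48 ≡ 7, so v_2 = 7^{−1} = 8 (mod 11).
  i = 3 (α = 10): (10−1)(10−9)(10−3)(10−8) = 9·1·7·2 = 126 ≡ 5, so v_3 = 5^{−1} = 9 (mod 11).
  i = 4 (α = 3): (3−1)(3−9)(3−10)(3−8) = 2·(−6)·(−7)·(−5) = −420 ≡ 9, so v_4 = 9^{−1} = 5 (mod 11).
  i = 5 (α = 8): (8−1)(8−9)(8−10)(8−3) = 7·(−1)·(−2)·5 = 70 ≡ 4, so v_5 = 4^{−1} = 3 (mod 11).
  v = [8, 8, 9, 5, 3].
Step 2: syndromes of r = [1, 3, 6, 7, 7] (all sums mod 11).
  S_0 = Σ v_i r_i = 8·1 + 8·3 + 9·6 + 5·7 + 3·7 = 142 ≡ 10.
  S_1 = Σ v_i α_i r_i = 8·1·1 + 8·9·3 + 9·10·6 + 5·3·7 + 3·8·7 = 1037 ≡ 3.
  α_i^2 mod 11 = [1, 4, 1, 9, 9].
  S_2 = Σ v_i α_i^2 r_i = 8·1·1 + 8·4·3 + 9·1·6 + 5·9·7 + 3·9·7 = 662 ≡ 2.
  S = (10, 3, 2) ≠ 0, so r is not a codeword (an error is present).
Step 3: locate the error. For a single error e at position i, S_ℓ = v_i·e·α_i^ℓ, so α_err = S_1/S_0.
  S_0^{−1} = 10^{−1} = 10 (mod 11), so α_err = 3·10 = 30 ≡ 8 = α_5. Error position i = 5.
  Consistency check: S_2/S_1 = 2·4 = 8 ≡ 8 = α_err ✓ (single-error assumption holds).
Step 4: error magnitude e = S_0/v_5 = S_0·∏_{j≠5}(α_5 − α_j) = 10·4 = 40 ≡ 7 (mod 11).
Step 5: correct position 5: c_5 = r_5 − e = 7 − 7 ≡ 0 (mod 11). Hence c = [1, 3, 6, 7, 0].
  Check: interpolating c through the α_i gives m(x) = 9 + 3·x (degree < 2) with m(α_i) = c_i for every i, so c is indeed a codeword.


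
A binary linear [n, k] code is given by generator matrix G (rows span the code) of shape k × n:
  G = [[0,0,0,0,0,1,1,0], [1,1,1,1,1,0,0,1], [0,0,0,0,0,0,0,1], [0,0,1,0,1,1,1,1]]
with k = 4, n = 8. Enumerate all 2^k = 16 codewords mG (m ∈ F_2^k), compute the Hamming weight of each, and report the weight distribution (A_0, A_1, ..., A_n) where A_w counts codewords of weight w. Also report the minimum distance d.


Weight distribution: A_0 = 1, A_1 = 1, A_2 = 2, A_3 = 3, A_4 = 2, A_5 = 3, A_6 = 2, A_7 = 1, A_8 = 1. Minimum distance d = 1.

Enumerate all 2^4 = 16 messages m ∈ F_2^4.
For each, compute codeword c = mG in F_2^8, then tally its weight.
  m = 0000 → c = 00000000, weight = 0.
  m = 1000 → c = 00000110, weight = 2.
  m = 0100 → c = 11111001, weight = 6.
  m = 1100 → c = 11111111, weight = 8.
  m = 0010 → c = 00000001, weight = 1.
  m = 1010 → c = 00000111, weight = 3.
  m = 0110 → c = 11111000, weight = 5.
  m = 1110 → c = 11111110, weight = 7.
  m = 0001 → c = 00101111, weight = 5.
  m = 1001 → c = 00101001, weight = 3.
  m = 0101 → c = 11010110, weight = 5.
  m = 1101 → c = 11010000, weight = 3.
  m = 0011 → c = 00101110, weight = 4.
  m = 1011 → c = 00101000, weight = 2.
  m = 0111 → c = 11010111, weight = 6.
  m = 1111 → c = 11010001, weight = 4.
Tally weights:
  weight 0: 1 codewords.
  weight 1: 1 codewords.
  weight 2: 2 codewords.
  weight 3: 3 codewords.
  weight 4: 2 codewords.
  weight 5: 3 codewords.
  weight 6: 2 codewords.
  weight 7: 1 codewords.
  weight 8: 1 codewords.
Minimum distance d = smallest w > 0 with A_w > 0 = 1.
Sanity: Σ A_w = 16 = 2^4 = 16 ✓.


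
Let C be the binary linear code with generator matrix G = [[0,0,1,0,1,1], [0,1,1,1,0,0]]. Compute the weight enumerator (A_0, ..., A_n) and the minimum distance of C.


Weight distribution: A_0 = 1, A_3 = 2, A_4 = 1. Minimum distance d = 3.

Enumerate all 2^2 = 4 messages m ∈ F_2^2.
For each, compute codeword c = mG in F_2^6, then tally its weight.
  m = 00 → c = 000000, weight = 0.
  m = 10 → c = 001011, weight = 3.
  m = 01 → c = 011100, weight = 3.
  m = 11 → c = 010111, weight = 4.
Tally weights:
  weight 0: 1 codewords.
  weight 3: 2 codewords.
  weight 4: 1 codewords.
Minimum distance d = smallest w > 0 with A_w > 0 = 3.
Sanity: Σ A_w = 4 = 2^2 = 4 ✓.


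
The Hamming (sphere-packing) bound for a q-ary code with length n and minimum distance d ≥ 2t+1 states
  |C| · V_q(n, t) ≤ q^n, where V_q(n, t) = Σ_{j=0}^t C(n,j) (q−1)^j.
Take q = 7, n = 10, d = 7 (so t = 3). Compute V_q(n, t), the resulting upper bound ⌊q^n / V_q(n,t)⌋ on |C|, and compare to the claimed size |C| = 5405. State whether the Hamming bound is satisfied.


V_q(n, t) = 27601, q^n = 282475249, Hamming bound = 10234, |C| = 5405 ≤ bound (satisfied).

Step 1: Compute V_q(n, t) = Σ_{j=0}^3 C(n, j) (q−1)^j.
  j = 0: C(10,0)·(6)^0 = 1·1 = 1.
  j = 1: C(10,1)·(6)^1 = 10·6 = 60.
  j = 2: C(10,2)·(6)^2 = 45·36 = 1620.
  j = 3: C(10,3)·(6)^3 = 120·216 = 25920.
  V_q(n, t) = 1 + 60 + 1620 + 25920 = 27601.
Step 2: q^n = 7^10 = 282475249.
Step 3: Hamming bound ⌊q^n / V_q(n,t)⌋ = ⌊282475249/27601⌋ = 10234.
Step 4: Compare |C| = 5405 to 10234: satisfied.
The claimed |C| lies below the Hamming bound.


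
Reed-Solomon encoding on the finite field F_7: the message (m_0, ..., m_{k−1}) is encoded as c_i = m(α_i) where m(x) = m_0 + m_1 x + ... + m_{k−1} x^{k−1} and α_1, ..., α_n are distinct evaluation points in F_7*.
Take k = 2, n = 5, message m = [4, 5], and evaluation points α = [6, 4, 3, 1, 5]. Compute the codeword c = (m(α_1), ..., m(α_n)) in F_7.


c = [6, 3, 5, 2, 1]

Message polynomial: m(x) = 4 + 5·x (mod 7).
For each evaluation point α_i, compute m(α_i) mod 7:
  α_1 = 6: Horner steps 5 → 6, so m(6) = 6.
  α_2 = 4: Horner steps 5 → 3, so m(4) = 3.
  α_3 = 3: Horner steps 5 → 5, so m(3) = 5.
  α_4 = 1: Horner steps 5 → 2, so m(1) = 2.
  α_5 = 5: Horner steps 5 → 1, so m(5) = 1.
Codeword c = [6, 3, 5, 2, 1] ∈ F_7^5.


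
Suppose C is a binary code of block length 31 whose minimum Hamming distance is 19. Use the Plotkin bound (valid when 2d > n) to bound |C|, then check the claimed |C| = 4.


Plotkin bound M ≤ 4; given |C| = 4 ≤ bound (satisfied).

Check applicability: 2d = 38, n = 31.
2d − n = 7 > 0, so Plotkin applies.
Compute d/(2d−n) = 19/7 ≈ 2.7143.
⌊d/(2d−n)⌋ = 2.
Plotkin bound: M ≤ 2·2 = 4.
Given |C| = 4, check: satisfied.
This |C| is at the Plotkin bound.


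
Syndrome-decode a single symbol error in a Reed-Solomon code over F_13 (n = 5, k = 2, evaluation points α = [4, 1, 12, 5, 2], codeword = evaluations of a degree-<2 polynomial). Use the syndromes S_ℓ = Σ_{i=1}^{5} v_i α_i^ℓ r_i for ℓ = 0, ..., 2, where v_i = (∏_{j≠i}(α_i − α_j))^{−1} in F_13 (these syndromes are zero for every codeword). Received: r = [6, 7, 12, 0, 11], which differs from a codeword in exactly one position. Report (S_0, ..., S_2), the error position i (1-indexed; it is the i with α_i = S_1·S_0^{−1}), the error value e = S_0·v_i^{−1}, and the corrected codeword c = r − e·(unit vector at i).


S = (6, 4, 7), error at position 4, error magnitude e = 3, c = [6, 7, 12, 10, 11].

Step 1: column multipliers v_i = (∏_{j≠i}(α_i − α_j))^{−1} mod 13.
  i = 1 (α = 4): (4−1)(4−12)(4−5)(4−2) = 3·(−8)·(−1)·2 = 48 ≡ 9, so v_1 = 9^{−1} = 3 (mod 13).
  i = 2 (α = 1): (1−4)(1−12)(1−5)(1−2) = (−3)·(−11)·(−4)·(−1) = 132 ≡ 2, so v_2 = 2^{−1} = 7 (mod 13).
  i = 3 (α = 12): (12−4)(12−1)(12−5)(12−2) = 8·11·7·10 = 6160 ≡ 11, so v_3 = 11^{−1} = 6 (mod 13).
  i = 4 (α = 5): (5−4)(5−1)(5−12)(5−2) = 1·4·(−7)·3 = −84 ≡ 7, so v_4 = 7^{−1} = 2 (mod 13).
  i = 5 (α = 2): (2−4)(2−1)(2−12)(2−5) = (−2)·1·(−10)·(−3) = −60 ≡ 5, so v_5 = 5^{−1} = 8 (mod 13).
  v = [3, 7, 6, 2, 8].
Step 2: syndromes of r = [6, 7, 12, 0, 11] (all sums mod 13).
  S_0 = Σ v_i r_i = 3·6 + 7·7 + 6·12 + 2·0 + 8·11 = 227 ≡ 6.
  S_1 = Σ v_i α_i r_i = 3·4·6 + 7·1·7 + 6·12·12 + 2·5·0 + 8·2·11 = 1161 ≡ 4.
  α_i^2 mod 13 = [3, 1, 1, 12, 4].
  S_2 = Σ v_i α_i^2 r_i = 3·3·6 + 7·1·7 + 6·1·12 + 2·12·0 + 8·4·11 = 527 ≡ 7.
  S = (6, 4, 7) ≠ 0, so r is not a codeword (an error is present).
Step 3: locate the error. For a single error e at position i, S_ℓ = v_i·e·α_i^ℓ, so α_err = S_1/S_0.
  S_0^{−1} = 6^{−1} = 11 (mod 13), so α_err = 4·11 = 44 ≡ 5 = α_4. Error position i = 4.
  Consistency check: S_2/S_1 = 7·10 = 70 ≡ 5 = α_err ✓ (single-error assumption holds).
Step 4: error magnitude e = S_0/v_4 = S_0·∏_{j≠4}(α_4 − α_j) = 6·7 = 42 ≡ 3 (mod 13).
Step 5: correct position 4: c_4 = r_4 − e = 0 − 3 ≡ 10 (mod 13). Hence c = [6, 7, 12, 10, 11].
  Check: interpolating c through the α_i gives m(x) = 3 + 4·x (degree < 2) with m(α_i) = c_i for every i, so c is indeed a codeword.


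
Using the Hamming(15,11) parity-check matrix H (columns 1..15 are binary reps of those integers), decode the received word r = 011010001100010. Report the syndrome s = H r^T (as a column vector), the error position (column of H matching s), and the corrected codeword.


s = (1, 0, 0, 1)^T, error position = 9, corrected codeword c = 011010000100010

Compute s = H r^T mod 2 one row at a time:
  s_1 = 0 + 1 + 1 + 0 + 0 + 0 + 1 + 0 = 3 ≡ 1 (mod 2).
  s_2 = 0 + 1 + 0 + 0 + 0 + 0 + 1 + 0 = 2 ≡ 0 (mod 2).
  s_3 = 1 + 1 + 0 + 0 + 1 + 0 + 1 + 0 = 4 ≡ 0 (mod 2).
  s_4 = 0 + 1 + 1 + 0 + 1 + 0 + 0 + 0 = 3 ≡ 1 (mod 2).
s = (1, 0, 0, 1)^T — this equals column 9 of H (binary 1001), so error is at position 9.
Correct: flip bit 9 of r = 011010001100010 to get c = 011010000100010.


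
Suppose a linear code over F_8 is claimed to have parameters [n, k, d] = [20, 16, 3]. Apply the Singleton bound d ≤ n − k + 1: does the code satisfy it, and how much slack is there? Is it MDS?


Singleton RHS = n − k + 1 = 5, slack = 2, bound satisfied, not MDS.

Singleton bound: d ≤ n − k + 1.
Here n = 20, k = 16, so n − k + 1 = 5.
Given d = 3, check d ≤ 5: YES.
Slack = (n − k + 1) − d = 2.
The code is NOT MDS (slack = 2 > 0).
Description: the claimed parameters are [20, 16, 3]_8; such a code would be non-MDS.


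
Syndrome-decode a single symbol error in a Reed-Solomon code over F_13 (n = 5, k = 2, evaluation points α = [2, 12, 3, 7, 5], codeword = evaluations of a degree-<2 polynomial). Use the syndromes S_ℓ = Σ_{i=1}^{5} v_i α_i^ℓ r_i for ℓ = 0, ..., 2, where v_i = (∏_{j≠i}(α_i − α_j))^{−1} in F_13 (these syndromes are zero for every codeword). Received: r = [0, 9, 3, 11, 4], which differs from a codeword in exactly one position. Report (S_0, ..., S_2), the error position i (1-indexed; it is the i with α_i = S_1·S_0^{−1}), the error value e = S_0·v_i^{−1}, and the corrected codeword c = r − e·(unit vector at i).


S = (1, 3, 9), error at position 3, error magnitude e = 6, c = [0, 9, 10, 11, 4].

Step 1: column multipliers v_i = (∏_{j≠i}(α_i − α_j))^{−1} mod 13.
  i = 1 (α = 2): (2−12)(2−3)(2−7)(2−5) = (−10)·(−1)·(−5)·(−3) = 150 ≡ 7, so v_1 = 7^{−1} = 2 (mod 13).
  i = 2 (α = 12): (12−2)(12−3)(12−7)(12−5) = 10·9·5·7 = 3150 ≡ 4, so v_2 = 4^{−1} = 10 (mod 13).
  i = 3 (α = 3): (3−2)(3−12)(3−7)(3−5) = 1·(−9)·(−4)·(−2) = −72 ≡ 6, so v_3 = 6^{−1} = 11 (mod 13).
  i = 4 (α = 7): (7−2)(7−12)(7−3)(7−5) = 5·(−5)·4·2 = −200 ≡ 8, so v_4 = 8^{−1} = 5 (mod 13).
  i = 5 (α = 5): (5−2)(5−12)(5−3)(5−7) = 3·(−7)·2·(−2) = 84 ≡ 6, so v_5 = 6^{−1} = 11 (mod 13).
  v = [2, 10, 11, 5, 11].
Step 2: syndromes of r = [0, 9, 3, 11, 4] (all sums mod 13).
  S_0 = Σ v_i r_i = 2·0 + 10·9 + 11·3 + 5·11 + 11·4 = 222 ≡ 1.
  S_1 = Σ v_i α_i r_i = 2·2·0 + 10·12·9 + 11·3·3 + 5·7·11 + 11·5·4 = 1784 ≡ 3.
  α_i^2 mod 13 = [4, 1, 9, 10, 12].
  S_2 = Σ v_i α_i^2 r_i = 2·4·0 + 10·1·9 + 11·9·3 + 5·10·11 + 11·12·4 = 1465 ≡ 9.
  S = (1, 3, 9) ≠ 0, so r is not a codeword (an error is present).
Step 3: locate the error. For a single error e at position i, S_ℓ = v_i·e·α_i^ℓ, so α_err = S_1/S_0.
  S_0^{−1} = 1^{−1} = 1 (mod 13), so α_err = 3·1 = 3 ≡ 3 = α_3. Error position i = 3.
  Consistency check: S_2/S_1 = 9·9 = 81 ≡ 3 = α_err ✓ (single-error assumption holds).
Step 4: error magnitude e = S_0/v_3 = S_0·∏_{j≠3}(α_3 − α_j) = 1·6 = 6 ≡ 6 (mod 13).
Step 5: correct position 3: c_3 = r_3 − e = 3 − 6 ≡ 10 (mod 13). Hence c = [0, 9, 10, 11, 4].
  Check: interpolating c through the α_i gives m(x) = 6 + 10·x (degree < 2) with m(α_i) = c_i for every i, so c is indeed a codeword.
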